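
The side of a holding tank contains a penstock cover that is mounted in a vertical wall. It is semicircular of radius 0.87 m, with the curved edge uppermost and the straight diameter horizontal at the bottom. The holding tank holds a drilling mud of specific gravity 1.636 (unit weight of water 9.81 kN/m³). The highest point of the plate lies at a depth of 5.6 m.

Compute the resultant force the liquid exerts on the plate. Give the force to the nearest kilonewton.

γ = 1.636 × 9.81 = 16.04916 kN/m³.
The centroid lies 4r/(3π) = 0.369239 m above the diameter, so r − 4r/(3π) = 0.87 − 0.369239 = 0.500761 m below the topmost point, so the centroid depth is h_c = 5.6 + 0.500761 = 6.10076 m.
A = πr²/2 = π × 0.87²/2 = 1.18894 m².
Resultant F = γ·h_c·A = 16.04916 × 6.10076 × 1.18894 = 116.412 kN.

F ≈ 116 kN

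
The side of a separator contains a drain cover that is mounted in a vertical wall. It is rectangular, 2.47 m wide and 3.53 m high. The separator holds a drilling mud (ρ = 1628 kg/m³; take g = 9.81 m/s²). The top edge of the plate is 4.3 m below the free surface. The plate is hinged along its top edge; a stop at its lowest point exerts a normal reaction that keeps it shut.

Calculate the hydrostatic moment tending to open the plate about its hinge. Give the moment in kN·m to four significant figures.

M ≈ 1635 kN·m

γ = ρg = 1628 × 9.81 / 1000 = 15.97068 kN/m³.
The centroid lies 3.53/2 = 1.765 m below the top edge, so the centroid depth is h_c = 4.3 + 1.765 = 6.065 m.
A = 2.47 × 3.53 = 8.7191 m².
Resultant F = γ·h_c·A = 15.97068 × 6.065 × 8.7191 = 844.551 kN.
I_c = b·h³/12 = 2.47 × 3.53³/12 = 9.05399 m⁴.
Centre of pressure: y_p = y_c + I_c/(y_c·A) = 6.065 + 9.05399/(6.065 × 8.7191) = 6.065 + 0.171213 = 6.23621 m along the plane.
The resultant acts 1.765 + 0.171213 = 1.93621 m (along the plate) below the hinge at the top edge, so the moment about the hinge is M = F × 1.93621 = 844.551 × 1.93621 = 1635.23 kN·m.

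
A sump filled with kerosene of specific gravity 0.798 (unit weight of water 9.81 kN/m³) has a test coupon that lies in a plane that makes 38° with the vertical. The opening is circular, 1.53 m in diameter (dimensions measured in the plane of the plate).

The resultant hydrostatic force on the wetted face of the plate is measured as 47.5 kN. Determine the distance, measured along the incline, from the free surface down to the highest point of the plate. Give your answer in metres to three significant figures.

γ = 0.798 × 9.81 = 7.82838 kN/m³.
A = π(0.765)² = 1.83854 m².
From F = γ·h_c·A, the centroid depth is h_c = 47.5/(7.82838 × 1.83854) = 3.30026 m.
The plate makes 38° with the vertical, i.e. θ = 90° − 38° = 52° to the horizontal. Measuring y along the incline from the free-surface line, vertical depth h = y·sinθ with sinθ = 0.788011.
Along the incline, y_c = h_c/sinθ = 3.30026/0.788011 = 4.18809 m.
The centroid is at the centre, 0.765 m below the top of the plate, so the highest point sits at y_top = 4.18809 − 0.765 = 3.42309 m along the incline.

y_top ≈ 3.42 m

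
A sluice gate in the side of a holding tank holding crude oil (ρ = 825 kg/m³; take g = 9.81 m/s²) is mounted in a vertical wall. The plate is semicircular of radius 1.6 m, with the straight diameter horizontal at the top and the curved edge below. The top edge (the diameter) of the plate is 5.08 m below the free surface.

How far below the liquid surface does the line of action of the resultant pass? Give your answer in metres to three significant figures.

γ = ρg = 825 × 9.81 / 1000 = 8.09325 kN/m³.
The centroid of a semicircle lies 4r/(3π) = 0.679061 m from the diameter, here below the top edge, so the centroid depth is h_c = 5.08 + 0.679061 = 5.75906 m.
A = πr²/2 = π × 1.6²/2 = 4.02124 m².
Resultant F = γ·h_c·A = 8.09325 × 5.75906 × 4.02124 = 187.428 kN.
I_c = (π/8 − 8/(9π))·r⁴ = 0.109757 × 1.6⁴ = 0.719303 m⁴.
Centre of pressure: y_p = y_c + I_c/(y_c·A) = 5.75906 + 0.719303/(5.75906 × 4.02124) = 5.75906 + 0.0310599 = 5.79012 m along the plane.

h_p = 5.79 m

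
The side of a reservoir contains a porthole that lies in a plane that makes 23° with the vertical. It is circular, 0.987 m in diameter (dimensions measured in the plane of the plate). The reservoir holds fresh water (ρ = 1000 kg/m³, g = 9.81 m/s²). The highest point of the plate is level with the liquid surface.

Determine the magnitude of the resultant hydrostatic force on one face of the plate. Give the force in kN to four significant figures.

F ≈ 3.410 kN

γ = ρg = 1000 × 9.81 = 9810 N/m³ = 9.81 kN/m³.
The plate makes 23° with the vertical, i.e. θ = 90° − 23° = 67° to the horizontal. Measuring y along the incline from the free-surface line, vertical depth h = y·sinθ with sinθ = 0.920505.
The centroid is at the centre, 0.4935 m below the top of the plate, so y_c = 0.4935 m and h_c = 0.4935 × 0.920505 = 0.454269 m.
A = π(0.4935)² = 0.765111 m².
Resultant F = γ·h_c·A = 9.81 × 0.454269 × 0.765111 = 3.40962 kN.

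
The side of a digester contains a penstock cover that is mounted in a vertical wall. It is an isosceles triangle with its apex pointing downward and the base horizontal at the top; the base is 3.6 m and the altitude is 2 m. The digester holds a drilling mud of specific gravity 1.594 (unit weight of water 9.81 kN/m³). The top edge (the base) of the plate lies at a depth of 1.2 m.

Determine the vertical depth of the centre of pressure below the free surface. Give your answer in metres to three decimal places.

h_p = 1.986 m

γ = 1.594 × 9.81 = 15.63714 kN/m³.
With the apex down, the centroid sits h/3 = 2/3 = 0.666667 m below the base (the top edge), so the centroid depth is h_c = 1.2 + 0.666667 = 1.86667 m.
A = ½ × 3.6 × 2 = 3.6 m².
Resultant F = γ·h_c·A = 15.63714 × 1.86667 × 3.6 = 105.082 kN.
I_c = b·h³/36 = 3.6 × 2³/36 = 0.8 m⁴.
Centre of pressure: y_p = y_c + I_c/(y_c·A) = 1.86667 + 0.8/(1.86667 × 3.6) = 1.86667 + 0.119047 = 1.98572 m along the plane.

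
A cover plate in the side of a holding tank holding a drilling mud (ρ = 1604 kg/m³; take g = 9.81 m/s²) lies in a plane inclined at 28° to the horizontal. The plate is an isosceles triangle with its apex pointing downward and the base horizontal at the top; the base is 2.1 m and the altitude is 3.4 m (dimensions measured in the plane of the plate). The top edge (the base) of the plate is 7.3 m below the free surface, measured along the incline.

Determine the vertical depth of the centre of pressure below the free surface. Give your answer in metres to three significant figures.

γ = ρg = 1604 × 9.81 / 1000 = 15.73524 kN/m³.
Let θ = 28° be the plate's angle to the horizontal; measure y along the incline from where the plane meets the free surface. Vertical depth h = y·sinθ with sinθ = 0.469472.
With the apex down, the centroid sits h/3 = 3.4/3 = 1.13333 m below the base (the top edge), so y_c = 7.3 + 1.13333 = 8.43333 m and h_c = 8.43333 × 0.469472 = 3.95921 m.
A = ½ × 2.1 × 3.4 = 3.57 m².
Resultant F = γ·h_c·A = 15.73524 × 3.95921 × 3.57 = 222.408 kN.
I_c = b·h³/36 = 2.1 × 3.4³/36 = 2.29273 m⁴.
Centre of pressure: y_p = y_c + I_c/(y_c·A) = 8.43333 + 2.29273/(8.43333 × 3.57) = 8.43333 + 0.0761528 = 8.50948 m along the plane.
Vertically, h_p = y_p·sinθ = 8.50948 × 0.469472 = 3.99496 m.

h_p = 3.99 m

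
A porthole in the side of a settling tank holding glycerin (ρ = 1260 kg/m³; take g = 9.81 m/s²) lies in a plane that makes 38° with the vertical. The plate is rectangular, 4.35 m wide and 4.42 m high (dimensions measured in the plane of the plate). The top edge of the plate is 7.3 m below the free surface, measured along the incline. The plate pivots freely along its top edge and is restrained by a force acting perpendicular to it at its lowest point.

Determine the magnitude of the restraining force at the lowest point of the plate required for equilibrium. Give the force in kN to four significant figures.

γ = ρg = 1260 × 9.81 / 1000 = 12.3606 kN/m³.
The plate makes 38° with the vertical, i.e. θ = 90° − 38° = 52° to the horizontal. Measuring y along the incline from the free-surface line, vertical depth h = y·sinθ with sinθ = 0.788011.
The centroid lies 4.42/2 = 2.21 m below the top edge, so y_c = 7.3 + 2.21 = 9.51 m and h_c = 9.51 × 0.788011 = 7.49398 m.
A = 4.35 × 4.42 = 19.227 m².
Resultant F = γ·h_c·A = 12.3606 × 7.49398 × 19.227 = 1781 kN.
I_c = b·h³/12 = 4.35 × 4.42³/12 = 31.3022 m⁴.
Centre of pressure: y_p = y_c + I_c/(y_c·A) = 9.51 + 31.3022/(9.51 × 19.227) = 9.51 + 0.171192 = 9.68119 m along the plane.
The resultant acts 2.21 + 0.171192 = 2.38119 m (along the plate) below the hinge at the top edge, so the moment about the hinge is M = F × 2.38119 = 1781 × 2.38119 = 4240.9 kN·m.
A normal force at the bottom, 4.42 m from the hinge, must supply this moment: P = 4240.9/4.42 = 959.48 kN.

P ≈ 959.5 kN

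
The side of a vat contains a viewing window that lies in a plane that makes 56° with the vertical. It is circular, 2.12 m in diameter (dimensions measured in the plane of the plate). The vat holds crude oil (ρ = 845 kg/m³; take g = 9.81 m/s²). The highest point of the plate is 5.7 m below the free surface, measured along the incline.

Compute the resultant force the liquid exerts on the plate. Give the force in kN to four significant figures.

γ = ρg = 845 × 9.81 / 1000 = 8.28945 kN/m³.
The plate makes 56° with the vertical, i.e. θ = 90° − 56° = 34° to the horizontal. Measuring y along the incline from the free-surface line, vertical depth h = y·sinθ with sinθ = 0.559193.
The centroid is at the centre, 1.06 m below the top of the plate, so y_c = 5.7 + 1.06 = 6.76 m and h_c = 6.76 × 0.559193 = 3.78014 m.
A = π(1.06)² = 3.52989 m².
Resultant F = γ·h_c·A = 8.28945 × 3.78014 × 3.52989 = 110.61 kN.

F ≈ 110.6 kN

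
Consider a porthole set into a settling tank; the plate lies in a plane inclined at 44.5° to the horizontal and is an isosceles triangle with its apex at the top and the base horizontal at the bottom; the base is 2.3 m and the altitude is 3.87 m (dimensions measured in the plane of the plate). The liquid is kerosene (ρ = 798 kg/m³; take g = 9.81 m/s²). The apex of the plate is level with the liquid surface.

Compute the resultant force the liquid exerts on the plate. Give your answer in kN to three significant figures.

γ = ρg = 798 × 9.81 / 1000 = 7.82838 kN/m³.
Let θ = 44.5° be the plate's angle to the horizontal; measure y along the incline from where the plane meets the free surface. Vertical depth h = y·sinθ with sinθ = 0.700909.
With the apex up, the centroid sits 2h/3 = 2 × 3.87/3 = 2.58 m below the apex, so y_c = 2.58 m and h_c = 2.58 × 0.700909 = 1.80835 m.
A = ½ × 2.3 × 3.87 = 4.4505 m².
Resultant F = γ·h_c·A = 7.82838 × 1.80835 × 4.4505 = 63.0033 kN.

F ≈ 63.0 kN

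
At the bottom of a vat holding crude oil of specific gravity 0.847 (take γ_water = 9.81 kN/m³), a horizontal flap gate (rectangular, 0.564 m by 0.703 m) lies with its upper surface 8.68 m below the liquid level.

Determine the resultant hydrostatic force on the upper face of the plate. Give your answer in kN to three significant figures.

F ≈ 28.6 kN

γ = 0.847 × 9.81 = 8.30907 kN/m³.
The plate is horizontal, so pressure is uniform at p = γ·h = 8.30907 × 8.68 = 72.1227 kN/m².
A = 0.564 × 0.703 = 0.396492 m².
F = p·A = 72.1227 × 0.396492 = 28.5961 kN.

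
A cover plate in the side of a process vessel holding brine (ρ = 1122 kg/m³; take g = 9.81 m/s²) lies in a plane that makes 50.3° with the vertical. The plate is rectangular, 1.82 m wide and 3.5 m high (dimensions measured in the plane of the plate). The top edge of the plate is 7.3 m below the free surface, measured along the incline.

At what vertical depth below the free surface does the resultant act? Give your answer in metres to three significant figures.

h_p = 5.85 m

γ = ρg = 1122 × 9.81 / 1000 = 11.00682 kN/m³.
The plate makes 50.3° with the vertical, i.e. θ = 90° − 50.3° = 39.7° to the horizontal. Measuring y along the incline from the free-surface line, vertical depth h = y·sinθ with sinθ = 0.638768.
The centroid lies 3.5/2 = 1.75 m below the top edge, so y_c = 7.3 + 1.75 = 9.05 m and h_c = 9.05 × 0.638768 = 5.78085 m.
A = 1.82 × 3.5 = 6.37 m².
Resultant F = γ·h_c·A = 11.00682 × 5.78085 × 6.37 = 405.315 kN.
I_c = b·h³/12 = 1.82 × 3.5³/12 = 6.50271 m⁴.
Centre of pressure: y_p = y_c + I_c/(y_c·A) = 9.05 + 6.50271/(9.05 × 6.37) = 9.05 + 0.112799 = 9.1628 m along the plane.
Vertically, h_p = y_p·sinθ = 9.1628 × 0.638768 = 5.8529 m.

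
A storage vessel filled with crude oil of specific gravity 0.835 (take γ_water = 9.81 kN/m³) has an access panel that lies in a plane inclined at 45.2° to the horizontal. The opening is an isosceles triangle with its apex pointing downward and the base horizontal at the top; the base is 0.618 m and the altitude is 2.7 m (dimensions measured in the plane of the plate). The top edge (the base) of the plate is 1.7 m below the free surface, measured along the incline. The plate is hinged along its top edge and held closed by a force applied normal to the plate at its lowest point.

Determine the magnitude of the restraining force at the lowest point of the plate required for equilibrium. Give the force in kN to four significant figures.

P ≈ 4.930 kN

γ = 0.835 × 9.81 = 8.19135 kN/m³.
Let θ = 45.2° be the plate's angle to the horizontal; measure y along the incline from where the plane meets the free surface. Vertical depth h = y·sinθ with sinθ = 0.709571.
With the apex down, the centroid sits h/3 = 2.7/3 = 0.9 m below the base (the top edge), so y_c = 1.7 + 0.9 = 2.6 m and h_c = 2.6 × 0.709571 = 1.84488 m.
A = ½ × 0.618 × 2.7 = 0.8343 m².
Resultant F = γ·h_c·A = 8.19135 × 1.84488 × 0.8343 = 12.608 kN.
I_c = b·h³/36 = 0.618 × 2.7³/36 = 0.337892 m⁴.
Centre of pressure: y_p = y_c + I_c/(y_c·A) = 2.6 + 0.337892/(2.6 × 0.8343) = 2.6 + 0.155769 = 2.75577 m along the plane.
The resultant acts 0.9 + 0.155769 = 1.05577 m (along the plate) below the hinge at the top edge, so the moment about the hinge is M = F × 1.05577 = 12.608 × 1.05577 = 13.3111 kN·m.
A normal force at the bottom, 2.7 m from the hinge, must supply this moment: P = 13.3111/2.7 = 4.93004 kN.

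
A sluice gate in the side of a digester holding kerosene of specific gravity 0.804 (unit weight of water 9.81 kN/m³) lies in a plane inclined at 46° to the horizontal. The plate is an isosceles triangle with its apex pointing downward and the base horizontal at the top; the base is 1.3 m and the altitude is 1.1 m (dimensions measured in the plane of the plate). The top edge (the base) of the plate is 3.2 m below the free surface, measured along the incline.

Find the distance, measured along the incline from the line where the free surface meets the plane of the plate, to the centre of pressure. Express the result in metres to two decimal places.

γ = 0.804 × 9.81 = 7.88724 kN/m³.
Let θ = 46° be the plate's angle to the horizontal; measure y along the incline from where the plane meets the free surface. Vertical depth h = y·sinθ with sinθ = 0.719340.
With the apex down, the centroid sits h/3 = 1.1/3 = 0.366667 m below the base (the top edge), so y_c = 3.2 + 0.366667 = 3.56667 m and h_c = 3.56667 × 0.719340 = 2.56565 m.
A = ½ × 1.3 × 1.1 = 0.715 m².
Resultant F = γ·h_c·A = 7.88724 × 2.56565 × 0.715 = 14.4687 kN.
I_c = b·h³/36 = 1.3 × 1.1³/36 = 0.0480639 m⁴.
Centre of pressure: y_p = y_c + I_c/(y_c·A) = 3.56667 + 0.0480639/(3.56667 × 0.715) = 3.56667 + 0.0188473 = 3.58552 m along the plane.

y_p = 3.59 m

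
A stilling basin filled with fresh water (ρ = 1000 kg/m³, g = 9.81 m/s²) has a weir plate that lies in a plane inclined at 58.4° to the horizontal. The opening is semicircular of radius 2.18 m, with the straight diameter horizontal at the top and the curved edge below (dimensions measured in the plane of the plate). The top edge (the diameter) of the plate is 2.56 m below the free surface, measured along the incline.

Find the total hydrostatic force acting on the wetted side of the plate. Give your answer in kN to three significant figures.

F ≈ 217 kN

γ = ρg = 1000 × 9.81 = 9810 N/m³ = 9.81 kN/m³.
Let θ = 58.4° be the plate's angle to the horizontal; measure y along the incline from where the plane meets the free surface. Vertical depth h = y·sinθ with sinθ = 0.851727.
The centroid of a semicircle lies 4r/(3π) = 0.925221 m from the diameter, here below the top edge, so y_c = 2.56 + 0.925221 = 3.48522 m and h_c = 3.48522 × 0.851727 = 2.96846 m.
A = πr²/2 = π × 2.18²/2 = 7.46505 m².
Resultant F = γ·h_c·A = 9.81 × 2.96846 × 7.46505 = 217.387 kN.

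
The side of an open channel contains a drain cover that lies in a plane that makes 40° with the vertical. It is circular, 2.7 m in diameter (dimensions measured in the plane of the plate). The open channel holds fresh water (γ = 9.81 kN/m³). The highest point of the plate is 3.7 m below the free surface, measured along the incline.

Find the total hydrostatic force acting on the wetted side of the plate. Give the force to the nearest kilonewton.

γ = 9.81 kN/m³.
The plate makes 40° with the vertical, i.e. θ = 90° − 40° = 50° to the horizontal. Measuring y along the incline from the free-surface line, vertical depth h = y·sinθ with sinθ = 0.766044.
The centroid is at the centre, 1.35 m below the top of the plate, so y_c = 3.7 + 1.35 = 5.05 m and h_c = 5.05 × 0.766044 = 3.86852 m.
A = π(1.35)² = 5.72555 m².
Resultant F = γ·h_c·A = 9.81 × 3.86852 × 5.72555 = 217.286 kN.

F ≈ 217 kN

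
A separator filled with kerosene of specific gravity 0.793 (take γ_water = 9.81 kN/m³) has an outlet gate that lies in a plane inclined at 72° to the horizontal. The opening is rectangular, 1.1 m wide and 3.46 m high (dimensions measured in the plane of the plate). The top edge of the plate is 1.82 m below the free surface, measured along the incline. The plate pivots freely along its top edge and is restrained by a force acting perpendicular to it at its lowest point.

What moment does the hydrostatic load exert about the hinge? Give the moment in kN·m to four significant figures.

γ = 0.793 × 9.81 = 7.77933 kN/m³.
Let θ = 72° be the plate's angle to the horizontal; measure y along the incline from where the plane meets the free surface. Vertical depth h = y·sinθ with sinθ = 0.951057.
The centroid lies 3.46/2 = 1.73 m below the top edge, so y_c = 1.82 + 1.73 = 3.55 m and h_c = 3.55 × 0.951057 = 3.37625 m.
A = 1.1 × 3.46 = 3.806 m².
Resultant F = γ·h_c·A = 7.77933 × 3.37625 × 3.806 = 99.9644 kN.
I_c = b·h³/12 = 1.1 × 3.46³/12 = 3.79699 m⁴.
Centre of pressure: y_p = y_c + I_c/(y_c·A) = 3.55 + 3.79699/(3.55 × 3.806) = 3.55 + 0.281023 = 3.83102 m along the plane.
The resultant acts 1.73 + 0.281023 = 2.01102 m (along the plate) below the hinge at the top edge, so the moment about the hinge is M = F × 2.01102 = 99.9644 × 2.01102 = 201.03 kN·m.

M ≈ 201.0 kN·m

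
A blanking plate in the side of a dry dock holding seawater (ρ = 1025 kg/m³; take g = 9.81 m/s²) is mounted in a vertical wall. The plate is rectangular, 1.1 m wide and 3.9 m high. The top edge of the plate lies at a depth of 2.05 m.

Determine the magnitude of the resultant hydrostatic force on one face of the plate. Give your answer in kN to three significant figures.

γ = ρg = 1025 × 9.81 / 1000 = 10.05525 kN/m³.
The centroid lies 3.9/2 = 1.95 m below the top edge, so the centroid depth is h_c = 2.05 + 1.95 = 4 m.
A = 1.1 × 3.9 = 4.29 m².
Resultant F = γ·h_c·A = 10.05525 × 4 × 4.29 = 172.548 kN.

F ≈ 173 kN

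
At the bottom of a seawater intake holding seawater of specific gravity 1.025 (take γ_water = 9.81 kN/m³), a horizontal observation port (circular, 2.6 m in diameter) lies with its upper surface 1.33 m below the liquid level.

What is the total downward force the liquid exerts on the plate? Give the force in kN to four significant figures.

γ = 1.025 × 9.81 = 10.05525 kN/m³.
The plate is horizontal, so pressure is uniform at p = γ·h = 10.05525 × 1.33 = 13.3735 kN/m².
A = π(1.3)² = 5.30929 m².
F = p·A = 13.3735 × 5.30929 = 71.0038 kN.

F ≈ 71.00 kN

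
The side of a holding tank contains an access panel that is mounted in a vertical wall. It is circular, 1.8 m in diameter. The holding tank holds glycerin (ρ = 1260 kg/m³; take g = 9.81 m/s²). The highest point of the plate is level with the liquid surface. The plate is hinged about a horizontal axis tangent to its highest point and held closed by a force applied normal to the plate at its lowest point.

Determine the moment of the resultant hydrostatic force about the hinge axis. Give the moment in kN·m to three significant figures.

M ≈ 31.8 kN·m

γ = ρg = 1260 × 9.81 / 1000 = 12.3606 kN/m³.
The centroid is at the centre, 0.9 m below the top of the plate, so the centroid depth is h_c = 0.9 m.
A = π(0.9)² = 2.54469 m².
Resultant F = γ·h_c·A = 12.3606 × 0.9 × 2.54469 = 28.3085 kN.
I_c = πr⁴/4 = π × 0.9⁴/4 = 0.5153 m⁴.
Centre of pressure: y_p = y_c + I_c/(y_c·A) = 0.9 + 0.5153/(0.9 × 2.54469) = 0.9 + 0.225 = 1.125 m along the plane.
The resultant acts 0.9 + 0.225 = 1.125 m (along the plate) below the hinge at the top edge, so the moment about the hinge is M = F × 1.125 = 28.3085 × 1.125 = 31.8471 kN·m.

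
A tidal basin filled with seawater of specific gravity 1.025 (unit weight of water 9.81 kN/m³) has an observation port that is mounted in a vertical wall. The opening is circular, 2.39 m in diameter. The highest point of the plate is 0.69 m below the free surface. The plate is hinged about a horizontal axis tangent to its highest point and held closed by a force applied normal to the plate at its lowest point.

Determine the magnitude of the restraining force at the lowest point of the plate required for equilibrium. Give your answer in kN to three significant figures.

P ≈ 49.3 kN

γ = 1.025 × 9.81 = 10.05525 kN/m³.
The centroid is at the centre, 1.195 m below the top of the plate, so the centroid depth is h_c = 0.69 + 1.195 = 1.885 m.
A = π(1.195)² = 4.48627 m².
Resultant F = γ·h_c·A = 10.05525 × 1.885 × 4.48627 = 85.0334 kN.
I_c = πr⁴/4 = π × 1.195⁴/4 = 1.60163 m⁴.
Centre of pressure: y_p = y_c + I_c/(y_c·A) = 1.885 + 1.60163/(1.885 × 4.48627) = 1.885 + 0.189394 = 2.07439 m along the plane.
The resultant acts 1.195 + 0.189394 = 1.38439 m (along the plate) below the hinge at the top edge, so the moment about the hinge is M = F × 1.38439 = 85.0334 × 1.38439 = 117.719 kN·m.
A normal force at the bottom, 2.39 m from the hinge, must supply this moment: P = 117.719/2.39 = 49.2548 kN.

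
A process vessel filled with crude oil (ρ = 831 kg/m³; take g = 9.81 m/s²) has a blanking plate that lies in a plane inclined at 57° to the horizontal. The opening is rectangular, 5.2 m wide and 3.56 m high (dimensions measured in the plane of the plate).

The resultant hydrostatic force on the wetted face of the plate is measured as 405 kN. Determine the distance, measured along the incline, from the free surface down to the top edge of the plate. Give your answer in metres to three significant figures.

y_top ≈ 1.42 m

γ = ρg = 831 × 9.81 / 1000 = 8.15211 kN/m³.
A = 5.2 × 3.56 = 18.512 m².
From F = γ·h_c·A, the centroid depth is h_c = 405/(8.15211 × 18.512) = 2.68369 m.
Let θ = 57° be the plate's angle to the horizontal; measure y along the incline from where the plane meets the free surface. Vertical depth h = y·sinθ with sinθ = 0.838671.
Along the incline, y_c = h_c/sinθ = 2.68369/0.838671 = 3.19993 m.
The centroid lies 3.56/2 = 1.78 m below the top edge, so the top edge sits at y_top = 3.19993 − 1.78 = 1.41993 m along the incline.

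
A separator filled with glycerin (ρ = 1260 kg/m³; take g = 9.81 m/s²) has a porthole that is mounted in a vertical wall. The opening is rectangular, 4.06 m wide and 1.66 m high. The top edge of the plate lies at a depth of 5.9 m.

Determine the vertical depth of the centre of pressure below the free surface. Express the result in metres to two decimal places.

γ = ρg = 1260 × 9.81 / 1000 = 12.3606 kN/m³.
The centroid lies 1.66/2 = 0.83 m below the top edge, so the centroid depth is h_c = 5.9 + 0.83 = 6.73 m.
A = 4.06 × 1.66 = 6.7396 m².
Resultant F = γ·h_c·A = 12.3606 × 6.73 × 6.7396 = 560.646 kN.
I_c = b·h³/12 = 4.06 × 1.66³/12 = 1.54764 m⁴.
Centre of pressure: y_p = y_c + I_c/(y_c·A) = 6.73 + 1.54764/(6.73 × 6.7396) = 6.73 + 0.0341209 = 6.76412 m along the plane.

h_p = 6.76 m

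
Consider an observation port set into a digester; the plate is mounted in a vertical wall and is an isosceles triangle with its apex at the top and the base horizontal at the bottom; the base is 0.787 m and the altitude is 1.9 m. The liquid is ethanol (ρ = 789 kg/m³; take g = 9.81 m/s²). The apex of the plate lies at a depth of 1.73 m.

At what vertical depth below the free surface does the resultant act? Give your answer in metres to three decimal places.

h_p = 3.064 m

γ = ρg = 789 × 9.81 / 1000 = 7.74009 kN/m³.
With the apex up, the centroid sits 2h/3 = 2 × 1.9/3 = 1.26667 m below the apex, so the centroid depth is h_c = 1.73 + 1.26667 = 2.99667 m.
A = ½ × 0.787 × 1.9 = 0.74765 m².
Resultant F = γ·h_c·A = 7.74009 × 2.99667 × 0.74765 = 17.3414 kN.
I_c = b·h³/36 = 0.787 × 1.9³/36 = 0.149945 m⁴.
Centre of pressure: y_p = y_c + I_c/(y_c·A) = 2.99667 + 0.149945/(2.99667 × 0.74765) = 2.99667 + 0.066926 = 3.0636 m along the plane.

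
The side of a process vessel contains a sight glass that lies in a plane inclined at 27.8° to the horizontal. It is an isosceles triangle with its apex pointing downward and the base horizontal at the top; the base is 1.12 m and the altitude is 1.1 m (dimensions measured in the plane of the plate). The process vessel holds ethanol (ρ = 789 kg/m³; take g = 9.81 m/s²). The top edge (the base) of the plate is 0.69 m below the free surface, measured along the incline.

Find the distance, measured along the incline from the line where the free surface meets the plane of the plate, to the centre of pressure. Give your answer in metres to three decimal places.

γ = ρg = 789 × 9.81 / 1000 = 7.74009 kN/m³.
Let θ = 27.8° be the plate's angle to the horizontal; measure y along the incline from where the plane meets the free surface. Vertical depth h = y·sinθ with sinθ = 0.466387.
With the apex down, the centroid sits h/3 = 1.1/3 = 0.366667 m below the base (the top edge), so y_c = 0.69 + 0.366667 = 1.05667 m and h_c = 1.05667 × 0.466387 = 0.492817 m.
A = ½ × 1.12 × 1.1 = 0.616 m².
Resultant F = γ·h_c·A = 7.74009 × 0.492817 × 0.616 = 2.3497 kN.
I_c = b·h³/36 = 1.12 × 1.1³/36 = 0.0414089 m⁴.
Centre of pressure: y_p = y_c + I_c/(y_c·A) = 1.05667 + 0.0414089/(1.05667 × 0.616) = 1.05667 + 0.0636171 = 1.12029 m along the plane.

y_p = 1.120 m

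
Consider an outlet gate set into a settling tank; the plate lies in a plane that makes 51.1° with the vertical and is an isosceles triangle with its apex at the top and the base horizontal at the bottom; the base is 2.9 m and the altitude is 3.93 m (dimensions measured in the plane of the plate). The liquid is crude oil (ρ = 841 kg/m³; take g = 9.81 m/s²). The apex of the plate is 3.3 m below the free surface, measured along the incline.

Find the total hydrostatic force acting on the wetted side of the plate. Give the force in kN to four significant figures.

F ≈ 174.8 kN

γ = ρg = 841 × 9.81 / 1000 = 8.25021 kN/m³.
The plate makes 51.1° with the vertical, i.e. θ = 90° − 51.1° = 38.9° to the horizontal. Measuring y along the incline from the free-surface line, vertical depth h = y·sinθ with sinθ = 0.627963.
With the apex up, the centroid sits 2h/3 = 2 × 3.93/3 = 2.62 m below the apex, so y_c = 3.3 + 2.62 = 5.92 m and h_c = 5.92 × 0.627963 = 3.71754 m.
A = ½ × 2.9 × 3.93 = 5.6985 m².
Resultant F = γ·h_c·A = 8.25021 × 3.71754 × 5.6985 = 174.776 kN.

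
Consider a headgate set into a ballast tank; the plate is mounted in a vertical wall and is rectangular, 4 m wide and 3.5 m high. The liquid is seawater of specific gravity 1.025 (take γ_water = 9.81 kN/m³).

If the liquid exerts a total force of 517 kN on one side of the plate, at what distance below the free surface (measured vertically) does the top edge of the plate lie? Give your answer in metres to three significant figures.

d_top ≈ 1.92 m

γ = 1.025 × 9.81 = 10.05525 kN/m³.
A = 4 × 3.5 = 14 m².
From F = γ·h_c·A, the centroid depth is h_c = 517/(10.05525 × 14) = 3.67257 m.
The centroid lies 3.5/2 = 1.75 m below the top edge, so the top edge sits at h_top = 3.67257 − 1.75 = 1.92257 m below the surface.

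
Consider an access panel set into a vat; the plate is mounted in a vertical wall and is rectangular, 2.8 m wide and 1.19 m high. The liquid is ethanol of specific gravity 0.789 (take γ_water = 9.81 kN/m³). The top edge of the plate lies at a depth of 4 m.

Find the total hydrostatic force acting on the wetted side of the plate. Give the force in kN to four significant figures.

γ = 0.789 × 9.81 = 7.74009 kN/m³.
The centroid lies 1.19/2 = 0.595 m below the top edge, so the centroid depth is h_c = 4 + 0.595 = 4.595 m.
A = 2.8 × 1.19 = 3.332 m².
Resultant F = γ·h_c·A = 7.74009 × 4.595 × 3.332 = 118.505 kN.

F ≈ 118.5 kN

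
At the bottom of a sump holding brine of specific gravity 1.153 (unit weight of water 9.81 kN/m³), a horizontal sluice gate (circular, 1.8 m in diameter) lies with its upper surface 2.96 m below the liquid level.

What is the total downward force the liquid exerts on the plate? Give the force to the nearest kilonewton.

F ≈ 85 kN

γ = 1.153 × 9.81 = 11.31093 kN/m³.
The plate is horizontal, so pressure is uniform at p = γ·h = 11.31093 × 2.96 = 33.4804 kN/m².
A = π(0.9)² = 2.54469 m².
F = p·A = 33.4804 × 2.54469 = 85.1972 kN.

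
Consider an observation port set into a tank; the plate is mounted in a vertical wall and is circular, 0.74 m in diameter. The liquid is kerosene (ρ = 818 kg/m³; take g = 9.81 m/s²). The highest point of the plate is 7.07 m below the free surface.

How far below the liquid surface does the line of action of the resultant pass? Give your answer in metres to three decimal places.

γ = ρg = 818 × 9.81 / 1000 = 8.02458 kN/m³.
The centroid is at the centre, 0.37 m below the top of the plate, so the centroid depth is h_c = 7.07 + 0.37 = 7.44 m.
A = π(0.37)² = 0.430084 m².
Resultant F = γ·h_c·A = 8.02458 × 7.44 × 0.430084 = 25.6773 kN.
I_c = πr⁴/4 = π × 0.37⁴/4 = 0.0147196 m⁴.
Centre of pressure: y_p = y_c + I_c/(y_c·A) = 7.44 + 0.0147196/(7.44 × 0.430084) = 7.44 + 0.00460013 = 7.4446 m along the plane.

h_p = 7.445 m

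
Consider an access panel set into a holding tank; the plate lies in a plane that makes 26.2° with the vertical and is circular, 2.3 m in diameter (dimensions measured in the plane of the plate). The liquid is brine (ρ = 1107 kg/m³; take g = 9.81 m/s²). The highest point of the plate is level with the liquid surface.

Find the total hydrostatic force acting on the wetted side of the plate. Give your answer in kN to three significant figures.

F ≈ 46.6 kN

γ = ρg = 1107 × 9.81 / 1000 = 10.85967 kN/m³.
The plate makes 26.2° with the vertical, i.e. θ = 90° − 26.2° = 63.8° to the horizontal. Measuring y along the incline from the free-surface line, vertical depth h = y·sinθ with sinθ = 0.897258.
The centroid is at the centre, 1.15 m below the top of the plate, so y_c = 1.15 m and h_c = 1.15 × 0.897258 = 1.03185 m.
A = π(1.15)² = 4.15476 m².
Resultant F = γ·h_c·A = 10.85967 × 1.03185 × 4.15476 = 46.5564 kN.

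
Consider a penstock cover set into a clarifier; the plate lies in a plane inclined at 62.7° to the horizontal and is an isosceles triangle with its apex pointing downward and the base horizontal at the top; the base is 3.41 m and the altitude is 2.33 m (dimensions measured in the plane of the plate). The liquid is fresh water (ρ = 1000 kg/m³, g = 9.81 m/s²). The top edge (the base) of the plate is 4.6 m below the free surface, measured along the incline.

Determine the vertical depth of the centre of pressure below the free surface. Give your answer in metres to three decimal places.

h_p = 4.828 m

γ = ρg = 1000 × 9.81 = 9810 N/m³ = 9.81 kN/m³.
Let θ = 62.7° be the plate's angle to the horizontal; measure y along the incline from where the plane meets the free surface. Vertical depth h = y·sinθ with sinθ = 0.888617.
With the apex down, the centroid sits h/3 = 2.33/3 = 0.776667 m below the base (the top edge), so y_c = 4.6 + 0.776667 = 5.37667 m and h_c = 5.37667 × 0.888617 = 4.7778 m.
A = ½ × 3.41 × 2.33 = 3.97265 m².
Resultant F = γ·h_c·A = 9.81 × 4.7778 × 3.97265 = 186.199 kN.
I_c = b·h³/36 = 3.41 × 2.33³/36 = 1.19817 m⁴.
Centre of pressure: y_p = y_c + I_c/(y_c·A) = 5.37667 + 1.19817/(5.37667 × 3.97265) = 5.37667 + 0.0560951 = 5.43277 m along the plane.
Vertically, h_p = y_p·sinθ = 5.43277 × 0.888617 = 4.82765 m.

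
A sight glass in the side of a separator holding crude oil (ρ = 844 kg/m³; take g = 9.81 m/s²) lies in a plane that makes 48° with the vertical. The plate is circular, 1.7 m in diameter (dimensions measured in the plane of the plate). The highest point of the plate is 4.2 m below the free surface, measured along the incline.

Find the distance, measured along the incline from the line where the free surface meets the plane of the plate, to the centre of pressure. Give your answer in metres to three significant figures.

y_p = 5.09 m

γ = ρg = 844 × 9.81 / 1000 = 8.27964 kN/m³.
The plate makes 48° with the vertical, i.e. θ = 90° − 48° = 42° to the horizontal. Measuring y along the incline from the free-surface line, vertical depth h = y·sinθ with sinθ = 0.669131.
The centroid is at the centre, 0.85 m below the top of the plate, so y_c = 4.2 + 0.85 = 5.05 m and h_c = 5.05 × 0.669131 = 3.37911 m.
A = π(0.85)² = 2.2698 m².
Resultant F = γ·h_c·A = 8.27964 × 3.37911 × 2.2698 = 63.504 kN.
I_c = πr⁴/4 = π × 0.85⁴/4 = 0.409983 m⁴.
Centre of pressure: y_p = y_c + I_c/(y_c·A) = 5.05 + 0.409983/(5.05 × 2.2698) = 5.05 + 0.0357674 = 5.08577 m along the plane.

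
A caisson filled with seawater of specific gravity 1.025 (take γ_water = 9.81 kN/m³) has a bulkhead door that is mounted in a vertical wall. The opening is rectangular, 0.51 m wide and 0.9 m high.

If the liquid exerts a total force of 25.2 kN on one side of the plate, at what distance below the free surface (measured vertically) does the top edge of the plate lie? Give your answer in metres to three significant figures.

d_top ≈ 5.01 m

γ = 1.025 × 9.81 = 10.05525 kN/m³.
A = 0.51 × 0.9 = 0.459 m².
From F = γ·h_c·A, the centroid depth is h_c = 25.2/(10.05525 × 0.459) = 5.46003 m.
The centroid lies 0.9/2 = 0.45 m below the top edge, so the top edge sits at h_top = 5.46003 − 0.45 = 5.01003 m below the surface.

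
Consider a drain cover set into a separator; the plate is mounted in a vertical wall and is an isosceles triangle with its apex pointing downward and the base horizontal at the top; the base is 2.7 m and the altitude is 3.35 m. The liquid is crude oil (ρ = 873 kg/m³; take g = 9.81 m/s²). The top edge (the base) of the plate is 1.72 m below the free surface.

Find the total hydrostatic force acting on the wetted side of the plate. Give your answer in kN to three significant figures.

F ≈ 110 kN

γ = ρg = 873 × 9.81 / 1000 = 8.56413 kN/m³.
With the apex down, the centroid sits h/3 = 3.35/3 = 1.11667 m below the base (the top edge), so the centroid depth is h_c = 1.72 + 1.11667 = 2.83667 m.
A = ½ × 2.7 × 3.35 = 4.5225 m².
Resultant F = γ·h_c·A = 8.56413 × 2.83667 × 4.5225 = 109.868 kN.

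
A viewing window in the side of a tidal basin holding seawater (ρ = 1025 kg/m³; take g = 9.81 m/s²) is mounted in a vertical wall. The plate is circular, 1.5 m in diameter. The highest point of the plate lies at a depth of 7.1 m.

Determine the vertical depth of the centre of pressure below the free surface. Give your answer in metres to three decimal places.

γ = ρg = 1025 × 9.81 / 1000 = 10.05525 kN/m³.
The centroid is at the centre, 0.75 m below the top of the plate, so the centroid depth is h_c = 7.1 + 0.75 = 7.85 m.
A = π(0.75)² = 1.76715 m².
Resultant F = γ·h_c·A = 10.05525 × 7.85 × 1.76715 = 139.488 kN.
I_c = πr⁴/4 = π × 0.75⁴/4 = 0.248505 m⁴.
Centre of pressure: y_p = y_c + I_c/(y_c·A) = 7.85 + 0.248505/(7.85 × 1.76715) = 7.85 + 0.017914 = 7.86791 m along the plane.

h_p = 7.868 m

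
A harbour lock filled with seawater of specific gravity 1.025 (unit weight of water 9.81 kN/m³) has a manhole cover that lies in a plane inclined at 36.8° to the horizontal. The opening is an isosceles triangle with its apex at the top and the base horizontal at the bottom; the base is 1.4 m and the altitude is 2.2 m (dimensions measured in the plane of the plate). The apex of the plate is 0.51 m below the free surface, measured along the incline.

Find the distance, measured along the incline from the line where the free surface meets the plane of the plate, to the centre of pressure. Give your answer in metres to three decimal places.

y_p = 2.113 m

γ = 1.025 × 9.81 = 10.05525 kN/m³.
Let θ = 36.8° be the plate's angle to the horizontal; measure y along the incline from where the plane meets the free surface. Vertical depth h = y·sinθ with sinθ = 0.599024.
With the apex up, the centroid sits 2h/3 = 2 × 2.2/3 = 1.46667 m below the apex, so y_c = 0.51 + 1.46667 = 1.97667 m and h_c = 1.97667 × 0.599024 = 1.18407 m.
A = ½ × 1.4 × 2.2 = 1.54 m².
Resultant F = γ·h_c·A = 10.05525 × 1.18407 × 1.54 = 18.3354 kN.
I_c = b·h³/36 = 1.4 × 2.2³/36 = 0.414089 m⁴.
Centre of pressure: y_p = y_c + I_c/(y_c·A) = 1.97667 + 0.414089/(1.97667 × 1.54) = 1.97667 + 0.136031 = 2.1127 m along the plane.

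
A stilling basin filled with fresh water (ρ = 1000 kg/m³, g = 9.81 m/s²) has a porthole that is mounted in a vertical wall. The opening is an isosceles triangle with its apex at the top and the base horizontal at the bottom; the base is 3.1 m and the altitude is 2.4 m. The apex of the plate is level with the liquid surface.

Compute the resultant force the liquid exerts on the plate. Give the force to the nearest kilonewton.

γ = ρg = 1000 × 9.81 = 9810 N/m³ = 9.81 kN/m³.
With the apex up, the centroid sits 2h/3 = 2 × 2.4/3 = 1.6 m below the apex, so the centroid depth is h_c = 1.6 m.
A = ½ × 3.1 × 2.4 = 3.72 m².
Resultant F = γ·h_c·A = 9.81 × 1.6 × 3.72 = 58.3891 kN.

F ≈ 58 kN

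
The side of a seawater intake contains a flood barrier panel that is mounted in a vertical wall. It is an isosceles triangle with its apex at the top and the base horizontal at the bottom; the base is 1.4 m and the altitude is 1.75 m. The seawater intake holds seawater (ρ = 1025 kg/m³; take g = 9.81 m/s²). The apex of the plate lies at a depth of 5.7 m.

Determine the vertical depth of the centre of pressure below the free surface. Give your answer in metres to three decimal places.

h_p = 6.891 m

γ = ρg = 1025 × 9.81 / 1000 = 10.05525 kN/m³.
With the apex up, the centroid sits 2h/3 = 2 × 1.75/3 = 1.16667 m below the apex, so the centroid depth is h_c = 5.7 + 1.16667 = 6.86667 m.
A = ½ × 1.4 × 1.75 = 1.225 m².
Resultant F = γ·h_c·A = 10.05525 × 6.86667 × 1.225 = 84.5815 kN.
I_c = b·h³/36 = 1.4 × 1.75³/36 = 0.20842 m⁴.
Centre of pressure: y_p = y_c + I_c/(y_c·A) = 6.86667 + 0.20842/(6.86667 × 1.225) = 6.86667 + 0.0247775 = 6.89145 m along the plane.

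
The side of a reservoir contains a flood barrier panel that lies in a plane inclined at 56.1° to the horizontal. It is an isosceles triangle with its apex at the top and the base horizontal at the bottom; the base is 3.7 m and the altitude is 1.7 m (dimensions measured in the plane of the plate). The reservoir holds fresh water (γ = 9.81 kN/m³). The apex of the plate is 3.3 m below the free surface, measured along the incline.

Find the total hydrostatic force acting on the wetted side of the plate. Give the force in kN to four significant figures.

F ≈ 113.5 kN

γ = 9.81 kN/m³.
Let θ = 56.1° be the plate's angle to the horizontal; measure y along the incline from where the plane meets the free surface. Vertical depth h = y·sinθ with sinθ = 0.830012.
With the apex up, the centroid sits 2h/3 = 2 × 1.7/3 = 1.13333 m below the apex, so y_c = 3.3 + 1.13333 = 4.43333 m and h_c = 4.43333 × 0.830012 = 3.67972 m.
A = ½ × 3.7 × 1.7 = 3.145 m².
Resultant F = γ·h_c·A = 9.81 × 3.67972 × 3.145 = 113.528 kN.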